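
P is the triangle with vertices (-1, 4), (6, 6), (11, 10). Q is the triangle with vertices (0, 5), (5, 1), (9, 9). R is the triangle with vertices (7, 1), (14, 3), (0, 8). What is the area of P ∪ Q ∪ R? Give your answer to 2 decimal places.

By inclusion–exclusion:
Individual areas: |P| = 9, |Q| = 28, |R| = 31.5.
|P∩Q| = 8.004.
|P∩R| = 2.3026.
|Q∩R| = 10.6379.
|P∩Q∩R| = 2.3026.
|P ∪ Q ∪ R| = 68.5 − 20.9445 + 2.3026 = 49.86.

49.86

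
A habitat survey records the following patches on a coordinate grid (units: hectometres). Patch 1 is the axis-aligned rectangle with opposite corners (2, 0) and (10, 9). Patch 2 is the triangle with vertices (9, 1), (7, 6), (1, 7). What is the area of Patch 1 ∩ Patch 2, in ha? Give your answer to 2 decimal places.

13.71

The intersection is the polygon with vertices (2,6.833), (7,6), (9,1), (2,6.25).
By the shoelace formula its area is 13.71.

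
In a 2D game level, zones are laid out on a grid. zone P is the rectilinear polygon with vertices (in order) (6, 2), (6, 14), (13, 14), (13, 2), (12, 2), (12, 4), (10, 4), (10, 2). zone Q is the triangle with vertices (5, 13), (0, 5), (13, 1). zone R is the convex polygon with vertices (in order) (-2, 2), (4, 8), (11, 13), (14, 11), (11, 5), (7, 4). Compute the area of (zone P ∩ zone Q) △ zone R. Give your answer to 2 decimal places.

62.81

|zone P ∩ zone Q| = 24.6699.
|(zone P ∩ zone Q) ∩ zone R| = 16.1779.
|(zone P ∩ zone Q) △ zone R| = 24.6699 + 70.5 − 32.3559 = 62.81.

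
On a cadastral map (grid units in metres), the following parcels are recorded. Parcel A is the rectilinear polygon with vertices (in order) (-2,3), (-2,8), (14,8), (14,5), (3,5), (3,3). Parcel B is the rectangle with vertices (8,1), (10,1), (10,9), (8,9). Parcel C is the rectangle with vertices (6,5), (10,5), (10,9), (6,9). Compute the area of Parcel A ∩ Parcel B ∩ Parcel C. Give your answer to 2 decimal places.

6.00

The intersection is the polygon with vertices (10,5), (8,5), (8,8), (10,8).
By the shoelace formula its area is 6.00.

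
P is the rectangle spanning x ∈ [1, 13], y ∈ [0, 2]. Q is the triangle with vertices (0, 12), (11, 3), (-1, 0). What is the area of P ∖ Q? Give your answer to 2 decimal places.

|P| = 24, |P∩Q| = 4.5.
|P ∖ Q| = |P| − |P∩Q| = 24 − 4.5 = 19.50.

19.50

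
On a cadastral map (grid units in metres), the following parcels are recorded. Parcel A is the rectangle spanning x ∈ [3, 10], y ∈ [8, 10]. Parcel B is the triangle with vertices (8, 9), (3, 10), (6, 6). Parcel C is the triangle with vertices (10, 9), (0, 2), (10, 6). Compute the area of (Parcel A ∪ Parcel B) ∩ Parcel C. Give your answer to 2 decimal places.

0.75

|Parcel A ∪ Parcel B| = 16.8333.
|(Parcel A ∪ Parcel B) ∩ Parcel C| = 0.75.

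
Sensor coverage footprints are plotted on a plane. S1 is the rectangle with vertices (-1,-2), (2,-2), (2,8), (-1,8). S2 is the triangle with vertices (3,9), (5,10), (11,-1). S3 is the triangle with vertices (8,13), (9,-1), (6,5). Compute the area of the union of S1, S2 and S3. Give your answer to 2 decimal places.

57.04

By inclusion–exclusion:
Individual areas: |S1| = 30, |S2| = 14, |S3| = 18.
|S1∩S2| = 0.
|S1∩S3| = 0.
|S2∩S3| = 4.964.
|S1∩S2∩S3| = 0.
|S1 ∪ S2 ∪ S3| = 62 − 4.964 + 0 = 57.04.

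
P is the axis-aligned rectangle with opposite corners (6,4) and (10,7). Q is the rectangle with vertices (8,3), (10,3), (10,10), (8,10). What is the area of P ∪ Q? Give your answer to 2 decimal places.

20.00

By inclusion–exclusion:
Individual areas: |P| = 12, |Q| = 14.
|P∩Q|: x∈[8,10], y∈[4,7] → 2·3 = 6.
|P ∪ Q| = 26 − 6 = 20.00.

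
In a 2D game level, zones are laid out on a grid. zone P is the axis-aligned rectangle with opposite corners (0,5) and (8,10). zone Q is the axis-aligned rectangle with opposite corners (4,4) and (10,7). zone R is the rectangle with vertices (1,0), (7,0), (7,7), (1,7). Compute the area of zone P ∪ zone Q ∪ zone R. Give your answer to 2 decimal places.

By inclusion–exclusion:
Individual areas: |zone P| = 40, |zone Q| = 18, |zone R| = 42.
|zone P∩zone Q|: x∈[4,8], y∈[5,7] → 4·2 = 8.
|zone P∩zone R|: x∈[1,7], y∈[5,7] → 6·2 = 12.
|zone Q∩zone R|: x∈[4,7], y∈[4,7] → 3·3 = 9.
|zone P∩zone Q∩zone R| = 6.
|zone P ∪ zone Q ∪ zone R| = 100 − 29 + 6 = 77.00.

77.00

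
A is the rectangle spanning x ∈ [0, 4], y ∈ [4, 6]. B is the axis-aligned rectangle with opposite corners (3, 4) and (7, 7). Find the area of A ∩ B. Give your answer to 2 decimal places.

|A∩B|: x∈[3,4], y∈[4,6] → 1·2 = 2.

2.00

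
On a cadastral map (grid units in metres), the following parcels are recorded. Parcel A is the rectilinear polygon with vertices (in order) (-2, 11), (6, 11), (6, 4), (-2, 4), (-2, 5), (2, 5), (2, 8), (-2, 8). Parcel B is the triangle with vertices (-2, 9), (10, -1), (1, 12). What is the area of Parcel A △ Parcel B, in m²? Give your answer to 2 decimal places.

|Parcel A| = 44, |Parcel B| = 33, |Parcel A∩Parcel B| = 22.3316.
|Parcel A △ Parcel B| = |Parcel A| + |Parcel B| − 2·|Parcel A∩Parcel B| = 44 + 33 − 44.6632 = 32.34.

32.34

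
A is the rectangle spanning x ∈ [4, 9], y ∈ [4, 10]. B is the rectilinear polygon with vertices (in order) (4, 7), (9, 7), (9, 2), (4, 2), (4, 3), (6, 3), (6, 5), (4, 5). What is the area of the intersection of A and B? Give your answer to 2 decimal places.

The intersection is the polygon with vertices (9,4), (6,4), (6,5), (4,5), (4,7), (9,7).
By the shoelace formula its area is 13.00.

13.00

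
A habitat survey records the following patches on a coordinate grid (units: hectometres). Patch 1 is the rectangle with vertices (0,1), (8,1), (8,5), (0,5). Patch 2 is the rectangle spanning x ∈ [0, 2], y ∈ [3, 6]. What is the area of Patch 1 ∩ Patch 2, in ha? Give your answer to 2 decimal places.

4.00

|Patch 1∩Patch 2|: x∈[0,2], y∈[3,5] → 2·2 = 4.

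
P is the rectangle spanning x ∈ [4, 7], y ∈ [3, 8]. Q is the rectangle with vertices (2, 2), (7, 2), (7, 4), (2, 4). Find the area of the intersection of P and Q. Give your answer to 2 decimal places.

|P∩Q|: x∈[4,7], y∈[3,4] → 3·1 = 3.

3.00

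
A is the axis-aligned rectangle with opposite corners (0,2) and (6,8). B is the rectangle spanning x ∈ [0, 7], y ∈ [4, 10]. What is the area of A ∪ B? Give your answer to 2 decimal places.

54.00

By inclusion–exclusion:
Individual areas: |A| = 36, |B| = 42.
|A∩B|: x∈[0,6], y∈[4,8] → 6·4 = 24.
|A ∪ B| = 78 − 24 = 54.00.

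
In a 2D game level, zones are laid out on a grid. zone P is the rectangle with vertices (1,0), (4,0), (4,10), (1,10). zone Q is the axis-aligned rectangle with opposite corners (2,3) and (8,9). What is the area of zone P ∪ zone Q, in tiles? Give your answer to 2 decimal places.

By inclusion–exclusion:
Individual areas: |zone P| = 30, |zone Q| = 36.
|zone P∩zone Q|: x∈[2,4], y∈[3,9] → 2·6 = 12.
|zone P ∪ zone Q| = 66 − 12 = 54.00.

54.00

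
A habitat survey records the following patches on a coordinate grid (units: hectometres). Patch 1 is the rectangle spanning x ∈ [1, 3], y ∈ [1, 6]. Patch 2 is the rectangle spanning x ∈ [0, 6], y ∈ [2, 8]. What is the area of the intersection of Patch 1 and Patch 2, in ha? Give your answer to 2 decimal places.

8.00

|Patch 1∩Patch 2|: x∈[1,3], y∈[2,6] → 2·4 = 8.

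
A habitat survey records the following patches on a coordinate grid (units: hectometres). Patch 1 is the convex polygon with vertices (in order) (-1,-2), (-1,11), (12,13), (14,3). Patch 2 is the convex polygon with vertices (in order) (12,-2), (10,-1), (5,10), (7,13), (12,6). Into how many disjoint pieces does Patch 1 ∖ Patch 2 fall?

2

Patch 1 ∖ Patch 2 splits into 2 disjoint pieces (area 95.8797, area 26.434).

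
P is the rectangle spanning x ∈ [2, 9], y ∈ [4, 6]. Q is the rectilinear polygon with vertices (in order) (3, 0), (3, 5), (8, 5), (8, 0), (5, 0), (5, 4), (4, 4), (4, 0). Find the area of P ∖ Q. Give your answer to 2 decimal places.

9.00

|P| = 14, |P∩Q| = 5.
|P ∖ Q| = |P| − |P∩Q| = 14 − 5 = 9.00.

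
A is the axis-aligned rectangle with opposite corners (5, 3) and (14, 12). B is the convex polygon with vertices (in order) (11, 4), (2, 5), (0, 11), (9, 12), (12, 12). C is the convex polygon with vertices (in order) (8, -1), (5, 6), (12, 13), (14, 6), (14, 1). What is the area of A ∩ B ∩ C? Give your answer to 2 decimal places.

The intersection is the polygon with vertices (11,4), (5.6,4.6), (5,6), (11,12), (12,12).
By the shoelace formula its area is 31.60.

31.60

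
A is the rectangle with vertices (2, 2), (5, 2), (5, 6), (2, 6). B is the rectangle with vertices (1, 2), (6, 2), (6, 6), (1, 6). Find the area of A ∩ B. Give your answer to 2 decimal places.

|A∩B|: x∈[2,5], y∈[2,6] → 3·4 = 12.

12.00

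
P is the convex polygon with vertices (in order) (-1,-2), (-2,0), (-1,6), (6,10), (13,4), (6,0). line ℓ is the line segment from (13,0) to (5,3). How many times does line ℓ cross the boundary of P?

1

The segment meets the boundary at (8.774,1.585).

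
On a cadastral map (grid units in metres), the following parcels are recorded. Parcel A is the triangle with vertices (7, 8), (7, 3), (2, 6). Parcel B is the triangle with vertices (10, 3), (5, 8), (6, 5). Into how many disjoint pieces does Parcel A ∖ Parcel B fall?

Parcel A ∖ Parcel B splits into 2 disjoint pieces (area 1.4286, area 8.4559).

2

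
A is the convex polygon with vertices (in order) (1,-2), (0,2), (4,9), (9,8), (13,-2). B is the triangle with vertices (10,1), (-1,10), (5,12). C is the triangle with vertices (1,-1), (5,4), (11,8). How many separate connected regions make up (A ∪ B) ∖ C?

(A ∪ B) ∖ C is a single connected region.

1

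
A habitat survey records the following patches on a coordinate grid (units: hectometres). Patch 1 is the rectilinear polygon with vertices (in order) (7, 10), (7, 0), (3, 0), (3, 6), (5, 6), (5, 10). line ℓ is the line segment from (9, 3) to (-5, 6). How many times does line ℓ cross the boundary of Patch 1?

The segment meets the boundary at (3,4.286), (7,3.429).

2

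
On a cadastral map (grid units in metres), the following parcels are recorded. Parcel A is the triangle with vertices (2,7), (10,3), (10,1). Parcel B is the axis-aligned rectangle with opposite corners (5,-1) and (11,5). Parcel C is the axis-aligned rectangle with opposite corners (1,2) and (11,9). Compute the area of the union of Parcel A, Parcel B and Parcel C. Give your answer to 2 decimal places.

88.00

By inclusion–exclusion:
Individual areas: |Parcel A| = 8, |Parcel B| = 36, |Parcel C| = 70.
|Parcel A∩Parcel B| = 6.625.
|Parcel A∩Parcel C| = 7.3333.
|Parcel B∩Parcel C|: x∈[5,11], y∈[2,5] → 6·3 = 18.
|Parcel A∩Parcel B∩Parcel C| = 5.9583.
|Parcel A ∪ Parcel B ∪ Parcel C| = 114 − 31.9583 + 5.9583 = 88.00.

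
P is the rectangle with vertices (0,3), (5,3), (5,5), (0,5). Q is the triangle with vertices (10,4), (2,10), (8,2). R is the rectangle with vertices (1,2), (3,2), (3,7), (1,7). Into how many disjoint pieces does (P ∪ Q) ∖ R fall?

(P ∪ Q) ∖ R splits into 3 disjoint pieces (area 2, area 4, area 14).

3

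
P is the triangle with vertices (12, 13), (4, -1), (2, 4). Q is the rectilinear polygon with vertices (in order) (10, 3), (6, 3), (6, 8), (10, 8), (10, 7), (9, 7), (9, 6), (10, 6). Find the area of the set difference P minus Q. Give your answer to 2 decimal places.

25.52

|P| = 34, |P∩Q| = 8.4825.
|P ∖ Q| = |P| − |P∩Q| = 34 − 8.4825 = 25.52.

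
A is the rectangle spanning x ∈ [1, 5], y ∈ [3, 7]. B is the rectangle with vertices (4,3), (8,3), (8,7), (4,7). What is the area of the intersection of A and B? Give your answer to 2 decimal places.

|A∩B|: x∈[4,5], y∈[3,7] → 1·4 = 4.

4.00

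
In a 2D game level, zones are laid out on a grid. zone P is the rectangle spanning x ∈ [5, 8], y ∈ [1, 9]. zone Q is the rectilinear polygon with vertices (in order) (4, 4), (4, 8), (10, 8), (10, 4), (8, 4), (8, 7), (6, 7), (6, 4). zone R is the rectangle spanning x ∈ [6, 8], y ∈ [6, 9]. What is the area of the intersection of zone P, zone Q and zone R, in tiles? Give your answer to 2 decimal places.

2.00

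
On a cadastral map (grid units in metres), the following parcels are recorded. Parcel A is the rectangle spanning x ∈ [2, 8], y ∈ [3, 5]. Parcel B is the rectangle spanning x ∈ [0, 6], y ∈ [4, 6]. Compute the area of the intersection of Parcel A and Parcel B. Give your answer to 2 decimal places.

4.00

|Parcel A∩Parcel B|: x∈[2,6], y∈[4,5] → 4·1 = 4.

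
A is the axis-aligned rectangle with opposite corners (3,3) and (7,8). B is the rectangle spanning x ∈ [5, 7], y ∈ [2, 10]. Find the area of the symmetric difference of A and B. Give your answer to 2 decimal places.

16.00

|A∩B|: x∈[5,7], y∈[3,8] → 2·5 = 10.
|A △ B| = |A| + |B| − 2·|A∩B| = 20 + 16 − 20 = 16.00.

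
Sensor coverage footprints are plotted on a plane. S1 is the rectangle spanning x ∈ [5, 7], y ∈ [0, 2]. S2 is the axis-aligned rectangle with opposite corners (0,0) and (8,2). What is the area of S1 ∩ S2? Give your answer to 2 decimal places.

|S1∩S2|: x∈[5,7], y∈[0,2] → 2·2 = 4.

4.00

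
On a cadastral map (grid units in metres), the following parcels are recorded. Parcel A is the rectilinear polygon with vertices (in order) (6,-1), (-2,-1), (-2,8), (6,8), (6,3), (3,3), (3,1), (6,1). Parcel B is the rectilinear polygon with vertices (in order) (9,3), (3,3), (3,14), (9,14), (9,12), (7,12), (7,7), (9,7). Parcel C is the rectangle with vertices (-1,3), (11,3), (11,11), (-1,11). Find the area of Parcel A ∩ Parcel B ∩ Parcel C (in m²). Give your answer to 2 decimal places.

The intersection is the polygon with vertices (6,3), (3,3), (3,8), (6,8).
By the shoelace formula its area is 15.00.

15.00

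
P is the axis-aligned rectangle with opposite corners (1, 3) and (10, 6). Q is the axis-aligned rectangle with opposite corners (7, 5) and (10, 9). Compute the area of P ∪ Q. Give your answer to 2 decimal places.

36.00

By inclusion–exclusion:
Individual areas: |P| = 27, |Q| = 12.
|P∩Q|: x∈[7,10], y∈[5,6] → 3·1 = 3.
|P ∪ Q| = 39 − 3 = 36.00.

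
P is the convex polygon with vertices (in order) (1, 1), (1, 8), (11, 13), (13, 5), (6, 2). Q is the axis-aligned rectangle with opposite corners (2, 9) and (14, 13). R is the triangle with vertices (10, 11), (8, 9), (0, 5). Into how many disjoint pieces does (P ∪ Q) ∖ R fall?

(P ∪ Q) ∖ R is a single connected region.

1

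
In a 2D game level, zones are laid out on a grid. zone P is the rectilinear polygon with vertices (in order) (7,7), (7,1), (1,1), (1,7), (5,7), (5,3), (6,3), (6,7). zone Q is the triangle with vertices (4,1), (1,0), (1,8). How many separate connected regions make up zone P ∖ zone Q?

zone P ∖ zone Q is a single connected region.

1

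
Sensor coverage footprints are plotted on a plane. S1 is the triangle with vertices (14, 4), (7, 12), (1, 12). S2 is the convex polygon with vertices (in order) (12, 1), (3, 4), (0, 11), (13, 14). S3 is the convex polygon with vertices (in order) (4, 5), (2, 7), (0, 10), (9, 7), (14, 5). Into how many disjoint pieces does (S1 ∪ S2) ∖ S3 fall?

3

(S1 ∪ S2) ∖ S3 splits into 3 disjoint pieces (area 0.375, area 25.2154, area 59.1535).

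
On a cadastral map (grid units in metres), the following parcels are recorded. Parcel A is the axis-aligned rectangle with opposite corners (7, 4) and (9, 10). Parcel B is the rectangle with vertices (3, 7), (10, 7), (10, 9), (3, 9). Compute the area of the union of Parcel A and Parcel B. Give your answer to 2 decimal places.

22.00

By inclusion–exclusion:
Individual areas: |Parcel A| = 12, |Parcel B| = 14.
|Parcel A∩Parcel B|: x∈[7,9], y∈[7,9] → 2·2 = 4.
|Parcel A ∪ Parcel B| = 26 − 4 = 22.00.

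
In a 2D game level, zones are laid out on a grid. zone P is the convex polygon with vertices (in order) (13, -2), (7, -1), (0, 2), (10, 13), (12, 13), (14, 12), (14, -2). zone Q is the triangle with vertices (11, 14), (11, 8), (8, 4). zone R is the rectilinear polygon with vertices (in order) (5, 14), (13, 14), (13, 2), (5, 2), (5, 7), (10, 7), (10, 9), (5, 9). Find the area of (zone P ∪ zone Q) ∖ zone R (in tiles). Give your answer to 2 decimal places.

68.48

|zone P ∪ zone Q| = 133.65.
|(zone P ∪ zone Q) ∩ zone R| = 65.1727.
|(zone P ∪ zone Q) ∖ zone R| = 133.65 − 65.1727 = 68.48.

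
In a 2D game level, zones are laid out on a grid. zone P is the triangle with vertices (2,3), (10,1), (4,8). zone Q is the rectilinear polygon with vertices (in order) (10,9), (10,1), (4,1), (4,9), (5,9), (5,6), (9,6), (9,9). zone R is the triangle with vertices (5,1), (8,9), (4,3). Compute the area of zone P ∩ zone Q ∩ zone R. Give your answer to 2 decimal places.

4.45

The intersection is the polygon with vertices (6.522,5.058), (5.429,2.143), (4.286,2.429), (4,3), (5.875,5.812).
By the shoelace formula its area is 4.45.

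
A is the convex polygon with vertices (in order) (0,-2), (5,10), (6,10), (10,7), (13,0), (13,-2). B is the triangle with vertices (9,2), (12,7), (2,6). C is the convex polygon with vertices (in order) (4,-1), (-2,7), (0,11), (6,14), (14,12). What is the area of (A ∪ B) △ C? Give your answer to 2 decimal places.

|A ∪ B| = 102.7557.
|(A ∪ B) ∩ C| = 45.8139.
|(A ∪ B) △ C| = 102.7557 + 124 − 91.6277 = 135.13.

135.13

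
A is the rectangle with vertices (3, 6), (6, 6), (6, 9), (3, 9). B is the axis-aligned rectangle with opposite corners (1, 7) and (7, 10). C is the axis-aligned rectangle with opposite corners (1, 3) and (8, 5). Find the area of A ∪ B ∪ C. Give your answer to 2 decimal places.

35.00

By inclusion–exclusion:
Individual areas: |A| = 9, |B| = 18, |C| = 14.
|A∩B|: x∈[3,6], y∈[7,9] → 3·2 = 6.
|A∩C| = 0 (no overlap).
|B∩C| = 0 (no overlap).
|A∩B∩C| = 0.
|A ∪ B ∪ C| = 41 − 6 + 0 = 35.00.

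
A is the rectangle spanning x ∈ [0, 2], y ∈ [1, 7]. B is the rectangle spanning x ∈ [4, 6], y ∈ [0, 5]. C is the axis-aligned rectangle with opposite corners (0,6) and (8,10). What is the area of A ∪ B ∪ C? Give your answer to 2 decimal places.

By inclusion–exclusion:
Individual areas: |A| = 12, |B| = 10, |C| = 32.
|A∩B| = 0 (no overlap).
|A∩C|: x∈[0,2], y∈[6,7] → 2·1 = 2.
|B∩C| = 0 (no overlap).
|A∩B∩C| = 0.
|A ∪ B ∪ C| = 54 − 2 + 0 = 52.00.

52.00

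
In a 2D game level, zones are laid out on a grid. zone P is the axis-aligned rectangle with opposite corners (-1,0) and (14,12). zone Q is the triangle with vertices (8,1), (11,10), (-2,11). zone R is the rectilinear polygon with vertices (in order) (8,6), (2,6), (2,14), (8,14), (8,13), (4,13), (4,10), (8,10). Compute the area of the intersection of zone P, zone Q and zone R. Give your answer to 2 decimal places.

The intersection is the polygon with vertices (4,10.539), (4,10), (8,10), (8,6), (3,6), (2,7), (2,10.692).
By the shoelace formula its area is 24.73.

24.73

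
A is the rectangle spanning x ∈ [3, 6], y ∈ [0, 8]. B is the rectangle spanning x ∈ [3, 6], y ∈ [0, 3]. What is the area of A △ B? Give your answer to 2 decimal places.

15.00

|A∩B|: x∈[3,6], y∈[0,3] → 3·3 = 9.
|A △ B| = |A| + |B| − 2·|A∩B| = 24 + 9 − 18 = 15.00.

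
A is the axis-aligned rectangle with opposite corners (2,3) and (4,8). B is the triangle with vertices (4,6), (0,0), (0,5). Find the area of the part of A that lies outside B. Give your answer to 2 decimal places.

|A| = 10, |A∩B| = 2.5.
|A ∖ B| = |A| − |A∩B| = 10 − 2.5 = 7.50.

7.50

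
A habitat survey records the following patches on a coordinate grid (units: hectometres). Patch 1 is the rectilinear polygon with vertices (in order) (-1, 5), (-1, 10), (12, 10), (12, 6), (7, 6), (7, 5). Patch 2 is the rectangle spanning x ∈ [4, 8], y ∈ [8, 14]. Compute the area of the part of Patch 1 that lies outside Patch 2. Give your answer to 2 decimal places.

|Patch 1| = 60, |Patch 1∩Patch 2| = 8.
|Patch 1 ∖ Patch 2| = |Patch 1| − |Patch 1∩Patch 2| = 60 − 8 = 52.00.

52.00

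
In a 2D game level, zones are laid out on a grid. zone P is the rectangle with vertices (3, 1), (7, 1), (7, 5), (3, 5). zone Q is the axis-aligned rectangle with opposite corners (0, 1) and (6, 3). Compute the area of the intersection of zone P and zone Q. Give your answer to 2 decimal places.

|zone P∩zone Q|: x∈[3,6], y∈[1,3] → 3·2 = 6.

6.00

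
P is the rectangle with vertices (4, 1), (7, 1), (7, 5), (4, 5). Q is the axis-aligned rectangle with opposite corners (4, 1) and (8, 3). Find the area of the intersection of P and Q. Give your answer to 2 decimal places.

6.00

|P∩Q|: x∈[4,7], y∈[1,3] → 3·2 = 6.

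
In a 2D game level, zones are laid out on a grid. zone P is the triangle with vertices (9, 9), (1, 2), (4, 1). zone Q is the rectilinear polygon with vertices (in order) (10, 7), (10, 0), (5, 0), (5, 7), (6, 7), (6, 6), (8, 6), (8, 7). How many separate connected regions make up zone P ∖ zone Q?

2

zone P ∖ zone Q splits into 2 disjoint pieces (area 2.25, area 8.7).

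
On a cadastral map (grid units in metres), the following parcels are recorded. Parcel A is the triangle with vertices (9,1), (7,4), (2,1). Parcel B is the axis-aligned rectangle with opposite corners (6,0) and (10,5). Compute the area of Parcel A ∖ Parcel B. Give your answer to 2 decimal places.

4.80

|Parcel A| = 10.5, |Parcel A∩Parcel B| = 5.7.
|Parcel A ∖ Parcel B| = |Parcel A| − |Parcel A∩Parcel B| = 10.5 − 5.7 = 4.80.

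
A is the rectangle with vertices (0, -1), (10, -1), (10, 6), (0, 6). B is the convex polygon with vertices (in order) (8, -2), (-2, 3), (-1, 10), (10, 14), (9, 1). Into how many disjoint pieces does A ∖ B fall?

2

A ∖ B splits into 2 disjoint pieces (area 6.7051, area 9).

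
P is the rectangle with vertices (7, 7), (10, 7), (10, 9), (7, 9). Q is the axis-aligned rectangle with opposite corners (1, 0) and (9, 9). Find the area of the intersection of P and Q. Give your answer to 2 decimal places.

|P∩Q|: x∈[7,9], y∈[7,9] → 2·2 = 4.

4.00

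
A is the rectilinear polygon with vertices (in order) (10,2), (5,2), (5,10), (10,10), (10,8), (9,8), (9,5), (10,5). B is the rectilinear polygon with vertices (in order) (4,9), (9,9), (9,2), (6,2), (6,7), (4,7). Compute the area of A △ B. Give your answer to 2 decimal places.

16.00

|A| = 37, |B| = 25, |A∩B| = 23.
|A △ B| = |A| + |B| − 2·|A∩B| = 37 + 25 − 46 = 16.00.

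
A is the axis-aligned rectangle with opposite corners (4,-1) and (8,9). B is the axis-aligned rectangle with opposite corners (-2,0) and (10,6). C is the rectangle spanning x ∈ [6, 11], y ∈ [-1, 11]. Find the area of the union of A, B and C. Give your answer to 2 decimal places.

116.00

By inclusion–exclusion:
Individual areas: |A| = 40, |B| = 72, |C| = 60.
|A∩B|: x∈[4,8], y∈[0,6] → 4·6 = 24.
|A∩C|: x∈[6,8], y∈[-1,9] → 2·10 = 20.
|B∩C|: x∈[6,10], y∈[0,6] → 4·6 = 24.
|A∩B∩C| = 12.
|A ∪ B ∪ C| = 172 − 68 + 12 = 116.00.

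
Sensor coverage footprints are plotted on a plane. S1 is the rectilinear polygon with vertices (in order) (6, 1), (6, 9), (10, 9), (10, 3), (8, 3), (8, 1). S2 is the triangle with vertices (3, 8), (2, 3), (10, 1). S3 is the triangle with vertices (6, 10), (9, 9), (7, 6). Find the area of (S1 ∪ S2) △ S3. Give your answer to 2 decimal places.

41.75

|S1 ∪ S2| = 44.5.
|(S1 ∪ S2) ∩ S3| = 4.125.
|(S1 ∪ S2) △ S3| = 44.5 + 5.5 − 8.25 = 41.75.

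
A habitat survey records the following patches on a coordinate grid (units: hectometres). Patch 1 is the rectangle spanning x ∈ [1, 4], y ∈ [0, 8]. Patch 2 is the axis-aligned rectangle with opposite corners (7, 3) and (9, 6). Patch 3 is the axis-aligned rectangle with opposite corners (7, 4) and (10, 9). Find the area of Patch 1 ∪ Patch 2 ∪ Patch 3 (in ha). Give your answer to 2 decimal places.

41.00

By inclusion–exclusion:
Individual areas: |Patch 1| = 24, |Patch 2| = 6, |Patch 3| = 15.
|Patch 1∩Patch 2| = 0 (no overlap).
|Patch 1∩Patch 3| = 0 (no overlap).
|Patch 2∩Patch 3|: x∈[7,9], y∈[4,6] → 2·2 = 4.
|Patch 1∩Patch 2∩Patch 3| = 0.
|Patch 1 ∪ Patch 2 ∪ Patch 3| = 45 − 4 + 0 = 41.00.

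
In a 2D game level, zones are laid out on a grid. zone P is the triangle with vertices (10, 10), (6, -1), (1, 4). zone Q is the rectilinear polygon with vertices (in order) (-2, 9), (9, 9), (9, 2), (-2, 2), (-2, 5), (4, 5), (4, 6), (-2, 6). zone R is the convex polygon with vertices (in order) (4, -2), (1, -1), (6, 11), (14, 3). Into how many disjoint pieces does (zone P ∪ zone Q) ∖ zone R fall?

(zone P ∪ zone Q) ∖ zone R splits into 3 disjoint pieces (area 15.0865, area 19.625, area 1.55).

3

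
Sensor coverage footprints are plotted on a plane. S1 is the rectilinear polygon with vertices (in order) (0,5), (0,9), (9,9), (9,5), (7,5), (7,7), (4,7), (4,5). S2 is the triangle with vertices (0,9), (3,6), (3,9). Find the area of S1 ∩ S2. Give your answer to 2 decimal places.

The intersection is the polygon with vertices (3,9), (3,6), (0,9).
By the shoelace formula its area is 4.50.

4.50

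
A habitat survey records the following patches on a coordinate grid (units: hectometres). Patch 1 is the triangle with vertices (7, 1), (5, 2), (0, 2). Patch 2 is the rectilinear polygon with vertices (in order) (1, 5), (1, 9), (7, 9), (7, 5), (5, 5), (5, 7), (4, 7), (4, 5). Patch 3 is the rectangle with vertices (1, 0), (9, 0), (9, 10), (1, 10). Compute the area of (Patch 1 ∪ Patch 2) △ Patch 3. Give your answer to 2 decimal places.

|Patch 1 ∪ Patch 2| = 24.5.
|(Patch 1 ∪ Patch 2) ∩ Patch 3| = 24.4286.
|(Patch 1 ∪ Patch 2) △ Patch 3| = 24.5 + 80 − 48.8571 = 55.64.

55.64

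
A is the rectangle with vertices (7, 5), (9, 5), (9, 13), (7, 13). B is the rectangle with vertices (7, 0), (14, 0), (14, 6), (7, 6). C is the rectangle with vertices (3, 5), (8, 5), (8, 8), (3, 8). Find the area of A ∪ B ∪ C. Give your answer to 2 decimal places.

By inclusion–exclusion:
Individual areas: |A| = 16, |B| = 42, |C| = 15.
|A∩B|: x∈[7,9], y∈[5,6] → 2·1 = 2.
|A∩C|: x∈[7,8], y∈[5,8] → 1·3 = 3.
|B∩C|: x∈[7,8], y∈[5,6] → 1·1 = 1.
|A∩B∩C| = 1.
|A ∪ B ∪ C| = 73 − 6 + 1 = 68.00.

68.00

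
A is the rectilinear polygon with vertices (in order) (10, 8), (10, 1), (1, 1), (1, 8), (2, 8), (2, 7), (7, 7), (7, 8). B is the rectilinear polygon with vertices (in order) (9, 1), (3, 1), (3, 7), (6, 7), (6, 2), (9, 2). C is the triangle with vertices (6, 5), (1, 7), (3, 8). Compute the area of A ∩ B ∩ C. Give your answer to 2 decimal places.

The intersection is the polygon with vertices (3,7), (4,7), (6,5), (3,6.2).
By the shoelace formula its area is 2.20.

2.20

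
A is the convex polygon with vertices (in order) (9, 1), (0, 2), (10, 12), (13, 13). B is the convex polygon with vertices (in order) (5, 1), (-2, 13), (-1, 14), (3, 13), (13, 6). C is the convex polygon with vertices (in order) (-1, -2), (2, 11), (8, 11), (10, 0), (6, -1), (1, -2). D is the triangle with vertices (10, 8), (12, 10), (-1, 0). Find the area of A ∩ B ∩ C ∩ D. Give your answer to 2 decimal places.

The intersection is the polygon with vertices (8.715,7.066), (3.622,3.362), (3.544,3.496), (8.65,7.423).
By the shoelace formula its area is 1.53.

1.53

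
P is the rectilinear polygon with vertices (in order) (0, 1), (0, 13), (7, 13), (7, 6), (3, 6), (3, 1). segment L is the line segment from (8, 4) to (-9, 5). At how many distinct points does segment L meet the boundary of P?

2

The segment meets the boundary at (0,4.471), (3,4.294).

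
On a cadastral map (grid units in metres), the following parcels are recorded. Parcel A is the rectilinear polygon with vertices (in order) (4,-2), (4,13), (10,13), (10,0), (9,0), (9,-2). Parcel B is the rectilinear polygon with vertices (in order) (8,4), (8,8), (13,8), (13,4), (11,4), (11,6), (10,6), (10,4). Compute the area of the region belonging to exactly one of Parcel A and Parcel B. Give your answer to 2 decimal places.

90.00

|Parcel A| = 88, |Parcel B| = 18, |Parcel A∩Parcel B| = 8.
|Parcel A △ Parcel B| = |Parcel A| + |Parcel B| − 2·|Parcel A∩Parcel B| = 88 + 18 − 16 = 90.00.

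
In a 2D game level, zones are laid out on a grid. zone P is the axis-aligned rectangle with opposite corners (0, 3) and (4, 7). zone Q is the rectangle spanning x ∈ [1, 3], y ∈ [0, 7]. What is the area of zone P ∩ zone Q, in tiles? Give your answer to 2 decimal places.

|zone P∩zone Q|: x∈[1,3], y∈[3,7] → 2·4 = 8.

8.00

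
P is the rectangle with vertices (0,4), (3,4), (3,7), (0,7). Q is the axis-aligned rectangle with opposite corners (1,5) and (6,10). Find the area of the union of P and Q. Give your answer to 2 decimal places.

By inclusion–exclusion:
Individual areas: |P| = 9, |Q| = 25.
|P∩Q|: x∈[1,3], y∈[5,7] → 2·2 = 4.
|P ∪ Q| = 34 − 4 = 30.00.

30.00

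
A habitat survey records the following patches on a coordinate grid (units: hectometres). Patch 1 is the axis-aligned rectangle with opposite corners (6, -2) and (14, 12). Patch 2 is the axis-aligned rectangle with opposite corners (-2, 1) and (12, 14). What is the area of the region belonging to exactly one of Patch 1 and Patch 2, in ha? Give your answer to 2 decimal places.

162.00

|Patch 1∩Patch 2|: x∈[6,12], y∈[1,12] → 6·11 = 66.
|Patch 1 △ Patch 2| = |Patch 1| + |Patch 2| − 2·|Patch 1∩Patch 2| = 112 + 182 − 132 = 162.00.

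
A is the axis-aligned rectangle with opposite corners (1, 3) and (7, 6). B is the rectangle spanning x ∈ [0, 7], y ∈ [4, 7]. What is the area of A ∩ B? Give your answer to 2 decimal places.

|A∩B|: x∈[1,7], y∈[4,6] → 6·2 = 12.

12.00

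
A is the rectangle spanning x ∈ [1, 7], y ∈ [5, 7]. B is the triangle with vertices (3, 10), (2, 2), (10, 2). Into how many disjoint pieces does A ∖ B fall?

2

A ∖ B splits into 2 disjoint pieces (area 1.0804, area 3).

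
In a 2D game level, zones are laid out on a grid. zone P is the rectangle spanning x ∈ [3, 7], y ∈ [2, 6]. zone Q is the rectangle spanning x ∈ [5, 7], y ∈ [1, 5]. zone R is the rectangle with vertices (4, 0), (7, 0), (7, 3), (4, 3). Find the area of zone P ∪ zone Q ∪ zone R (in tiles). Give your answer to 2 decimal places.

By inclusion–exclusion:
Individual areas: |zone P| = 16, |zone Q| = 8, |zone R| = 9.
|zone P∩zone Q|: x∈[5,7], y∈[2,5] → 2·3 = 6.
|zone P∩zone R|: x∈[4,7], y∈[2,3] → 3·1 = 3.
|zone Q∩zone R|: x∈[5,7], y∈[1,3] → 2·2 = 4.
|zone P∩zone Q∩zone R| = 2.
|zone P ∪ zone Q ∪ zone R| = 33 − 13 + 2 = 22.00.

22.00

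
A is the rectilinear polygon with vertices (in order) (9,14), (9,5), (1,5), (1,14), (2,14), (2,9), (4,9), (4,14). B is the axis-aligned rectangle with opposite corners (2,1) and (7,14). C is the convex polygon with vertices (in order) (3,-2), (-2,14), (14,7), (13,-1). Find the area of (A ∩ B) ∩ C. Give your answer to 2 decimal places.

|A ∩ B| = 35.
|(A ∩ B) ∩ C| = 25.16.

25.16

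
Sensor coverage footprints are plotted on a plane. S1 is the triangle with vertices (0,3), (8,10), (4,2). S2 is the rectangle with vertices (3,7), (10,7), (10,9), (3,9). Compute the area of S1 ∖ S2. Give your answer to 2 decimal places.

15.43

|S1| = 18, |S1∩S2| = 2.5714.
|S1 ∖ S2| = |S1| − |S1∩S2| = 18 − 2.5714 = 15.43.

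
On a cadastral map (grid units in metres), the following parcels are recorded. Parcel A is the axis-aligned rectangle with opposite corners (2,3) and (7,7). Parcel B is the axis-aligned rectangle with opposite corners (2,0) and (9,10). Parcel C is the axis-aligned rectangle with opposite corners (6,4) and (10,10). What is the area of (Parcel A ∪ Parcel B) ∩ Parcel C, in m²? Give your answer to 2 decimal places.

The region (Parcel A ∪ Parcel B) ∩ Parcel C is the polygon with vertices (9,10), (9,4), (6,4), (6,10).
By the shoelace formula its area is 18.00.

18.00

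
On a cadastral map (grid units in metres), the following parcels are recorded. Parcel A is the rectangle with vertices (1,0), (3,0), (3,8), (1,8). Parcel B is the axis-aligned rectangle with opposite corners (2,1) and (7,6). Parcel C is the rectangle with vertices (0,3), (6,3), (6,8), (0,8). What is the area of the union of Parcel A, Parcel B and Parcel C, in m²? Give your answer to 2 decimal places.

By inclusion–exclusion:
Individual areas: |Parcel A| = 16, |Parcel B| = 25, |Parcel C| = 30.
|Parcel A∩Parcel B|: x∈[2,3], y∈[1,6] → 1·5 = 5.
|Parcel A∩Parcel C|: x∈[1,3], y∈[3,8] → 2·5 = 10.
|Parcel B∩Parcel C|: x∈[2,6], y∈[3,6] → 4·3 = 12.
|Parcel A∩Parcel B∩Parcel C| = 3.
|Parcel A ∪ Parcel B ∪ Parcel C| = 71 − 27 + 3 = 47.00.

47.00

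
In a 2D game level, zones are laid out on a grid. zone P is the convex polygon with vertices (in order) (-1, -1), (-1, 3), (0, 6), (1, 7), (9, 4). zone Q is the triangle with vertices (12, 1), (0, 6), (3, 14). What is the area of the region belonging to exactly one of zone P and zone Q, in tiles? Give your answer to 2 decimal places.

72.09

|zone P| = 40, |zone Q| = 55.5, |zone P∩zone Q| = 11.7045.
|zone P △ zone Q| = |zone P| + |zone Q| − 2·|zone P∩zone Q| = 40 + 55.5 − 23.4091 = 72.09.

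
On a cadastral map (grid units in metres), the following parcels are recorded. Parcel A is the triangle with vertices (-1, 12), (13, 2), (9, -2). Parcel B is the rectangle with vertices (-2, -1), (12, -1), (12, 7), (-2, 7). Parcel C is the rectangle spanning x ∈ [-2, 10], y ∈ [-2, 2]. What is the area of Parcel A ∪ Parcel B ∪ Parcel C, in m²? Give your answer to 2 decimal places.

133.43

By inclusion–exclusion:
Individual areas: |Parcel A| = 48, |Parcel B| = 112, |Parcel C| = 48.
|Parcel A∩Parcel B| = 37.7143.
|Parcel A∩Parcel C| = 9.2143.
|Parcel B∩Parcel C|: x∈[-2,10], y∈[-1,2] → 12·3 = 36.
|Parcel A∩Parcel B∩Parcel C| = 8.3571.
|Parcel A ∪ Parcel B ∪ Parcel C| = 208 − 82.9286 + 8.3571 = 133.43.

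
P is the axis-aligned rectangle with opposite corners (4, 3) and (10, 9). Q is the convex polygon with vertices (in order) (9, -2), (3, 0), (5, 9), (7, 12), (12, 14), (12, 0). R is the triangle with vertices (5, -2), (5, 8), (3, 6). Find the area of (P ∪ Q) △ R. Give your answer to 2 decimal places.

|P ∪ Q| = 106.25.
|(P ∪ Q) ∩ R| = 7.6252.
|(P ∪ Q) △ R| = 106.25 + 10 − 15.2504 = 101.00.

101.00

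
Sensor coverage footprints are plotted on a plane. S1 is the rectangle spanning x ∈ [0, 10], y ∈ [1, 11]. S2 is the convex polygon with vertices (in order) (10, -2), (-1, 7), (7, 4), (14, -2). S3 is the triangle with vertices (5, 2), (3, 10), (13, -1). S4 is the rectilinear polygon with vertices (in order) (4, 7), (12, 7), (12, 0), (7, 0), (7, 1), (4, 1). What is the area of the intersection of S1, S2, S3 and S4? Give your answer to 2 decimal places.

11.59

The intersection is the polygon with vertices (5.205,1.923), (4.971,2.114), (4.241,5.035), (7,4), (10,1.429), (10,1), (7.667,1).
By the shoelace formula its area is 11.59.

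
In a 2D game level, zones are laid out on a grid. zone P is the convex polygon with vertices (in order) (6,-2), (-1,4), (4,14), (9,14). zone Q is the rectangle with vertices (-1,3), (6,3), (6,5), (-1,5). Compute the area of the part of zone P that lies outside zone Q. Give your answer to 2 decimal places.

|zone P| = 90, |zone P∩zone Q| = 13.1667.
|zone P ∖ zone Q| = |zone P| − |zone P∩zone Q| = 90 − 13.1667 = 76.83.

76.83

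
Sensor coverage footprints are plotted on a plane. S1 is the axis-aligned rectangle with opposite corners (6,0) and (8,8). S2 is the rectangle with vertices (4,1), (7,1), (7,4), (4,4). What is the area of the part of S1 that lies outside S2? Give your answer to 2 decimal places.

|S1∩S2|: x∈[6,7], y∈[1,4] → 1·3 = 3.
|S1| = 16.
|S1 ∖ S2| = |S1| − |S1∩S2| = 16 − 3 = 13.00.

13.00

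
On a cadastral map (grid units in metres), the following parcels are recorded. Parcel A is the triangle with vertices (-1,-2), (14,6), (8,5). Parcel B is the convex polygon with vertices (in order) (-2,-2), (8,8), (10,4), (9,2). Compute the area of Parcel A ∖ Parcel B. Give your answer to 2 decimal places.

3.58

|Parcel A| = 16.5, |Parcel A∩Parcel B| = 12.9204.
|Parcel A ∖ Parcel B| = |Parcel A| − |Parcel A∩Parcel B| = 16.5 − 12.9204 = 3.58.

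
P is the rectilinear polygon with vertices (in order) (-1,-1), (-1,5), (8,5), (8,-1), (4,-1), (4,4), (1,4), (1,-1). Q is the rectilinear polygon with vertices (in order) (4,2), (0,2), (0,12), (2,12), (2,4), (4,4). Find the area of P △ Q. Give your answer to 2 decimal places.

55.00

|P| = 39, |Q| = 24, |P∩Q| = 4.
|P △ Q| = |P| + |Q| − 2·|P∩Q| = 39 + 24 − 8 = 55.00.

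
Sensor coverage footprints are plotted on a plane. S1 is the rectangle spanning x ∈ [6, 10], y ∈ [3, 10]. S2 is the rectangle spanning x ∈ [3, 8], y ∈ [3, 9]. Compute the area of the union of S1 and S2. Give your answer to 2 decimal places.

By inclusion–exclusion:
Individual areas: |S1| = 28, |S2| = 30.
|S1∩S2|: x∈[6,8], y∈[3,9] → 2·6 = 12.
|S1 ∪ S2| = 58 − 12 = 46.00.

46.00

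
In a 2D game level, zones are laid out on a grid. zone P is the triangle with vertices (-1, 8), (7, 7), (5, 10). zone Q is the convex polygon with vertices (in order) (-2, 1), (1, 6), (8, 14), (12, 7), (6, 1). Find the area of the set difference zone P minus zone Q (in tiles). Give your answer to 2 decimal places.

|zone P| = 11, |zone P∩zone Q| = 6.8989.
|zone P ∖ zone Q| = |zone P| − |zone P∩zone Q| = 11 − 6.8989 = 4.10.

4.10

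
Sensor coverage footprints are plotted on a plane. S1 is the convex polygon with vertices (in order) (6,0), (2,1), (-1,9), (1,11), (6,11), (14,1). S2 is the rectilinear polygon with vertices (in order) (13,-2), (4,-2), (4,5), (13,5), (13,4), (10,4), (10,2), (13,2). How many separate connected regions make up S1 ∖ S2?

S1 ∖ S2 splits into 2 disjoint pieces (area 62.9, area 5.4625).

2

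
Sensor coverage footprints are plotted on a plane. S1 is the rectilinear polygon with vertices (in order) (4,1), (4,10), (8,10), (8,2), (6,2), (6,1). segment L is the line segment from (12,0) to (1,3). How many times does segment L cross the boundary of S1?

2

The segment meets the boundary at (4,2.182), (6,1.636).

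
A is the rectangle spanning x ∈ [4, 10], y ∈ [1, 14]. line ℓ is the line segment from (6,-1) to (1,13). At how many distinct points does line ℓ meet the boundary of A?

2

The segment meets the boundary at (4,4.6), (5.286,1).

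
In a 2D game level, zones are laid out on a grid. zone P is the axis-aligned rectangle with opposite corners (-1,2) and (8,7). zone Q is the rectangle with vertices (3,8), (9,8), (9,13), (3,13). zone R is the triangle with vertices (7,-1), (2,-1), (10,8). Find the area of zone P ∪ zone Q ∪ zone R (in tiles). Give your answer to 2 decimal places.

91.25

By inclusion–exclusion:
Individual areas: |zone P| = 45, |zone Q| = 30, |zone R| = 22.5.
|zone P∩zone Q| = 0 (no overlap).
|zone P∩zone R| = 6.25.
|zone Q∩zone R| = 0.
|zone P∩zone Q∩zone R| = 0.
|zone P ∪ zone Q ∪ zone R| = 97.5 − 6.25 + 0 = 91.25.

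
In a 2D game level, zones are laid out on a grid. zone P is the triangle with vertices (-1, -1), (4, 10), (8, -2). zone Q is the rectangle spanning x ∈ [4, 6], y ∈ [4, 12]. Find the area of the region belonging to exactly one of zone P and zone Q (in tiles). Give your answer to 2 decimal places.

56.00

|zone P| = 52, |zone Q| = 16, |zone P∩zone Q| = 6.
|zone P △ zone Q| = |zone P| + |zone Q| − 2·|zone P∩zone Q| = 52 + 16 − 12 = 56.00.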